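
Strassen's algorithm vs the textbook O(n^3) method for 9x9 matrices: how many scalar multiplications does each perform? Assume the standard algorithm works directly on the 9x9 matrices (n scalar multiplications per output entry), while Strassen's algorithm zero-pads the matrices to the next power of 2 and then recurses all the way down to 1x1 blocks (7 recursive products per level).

Matrix multiplication for 9x9 matrices:

Strassen's algorithm requires power-of-2 dimensions. Pad 9x9 to 16x16 (next power of 2).

Standard algorithm: 9^3 = 729 multiplications
Strassen's algorithm: 7^(log2(16)) = 7^4 = 2401 multiplications
Difference: 729 - 2401 = -1672 (Strassen uses MORE here due to padding overhead — for small or just-over-power-of-2 n, padding can outweigh the per-level savings)

Standard: 729 multiplications (9^3). Strassen: 2401 multiplications (7^4, after padding to 16x16). Strassen reduces 8 recursive multiplications to 7 at each level.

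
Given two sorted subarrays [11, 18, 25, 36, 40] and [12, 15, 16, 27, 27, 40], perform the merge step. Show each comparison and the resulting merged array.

Merging process:

Compare 11 vs 12: take 11 from left. Merged: [11]
Compare 18 vs 12: take 12 from right. Merged: [11, 12]
Compare 18 vs 15: take 15 from right. Merged: [11, 12, 15]
Compare 18 vs 16: take 16 from right. Merged: [11, 12, 15, 16]
Compare 18 vs 27: take 18 from left. Merged: [11, 12, 15, 16, 18]
Compare 25 vs 27: take 25 from left. Merged: [11, 12, 15, 16, 18, 25]
Compare 36 vs 27: take 27 from right. Merged: [11, 12, 15, 16, 18, 25, 27]
Compare 36 vs 27: take 27 from right. Merged: [11, 12, 15, 16, 18, 25, 27, 27]
Compare 36 vs 40: take 36 from left. Merged: [11, 12, 15, 16, 18, 25, 27, 27, 36]
Compare 40 vs 40: take 40 from left. Merged: [11, 12, 15, 16, 18, 25, 27, 27, 36, 40]
Append remaining from right: [40]. Merged: [11, 12, 15, 16, 18, 25, 27, 27, 36, 40, 40]

Final merged array: [11, 12, 15, 16, 18, 25, 27, 27, 36, 40, 40]
Total comparisons: 10

The merged array is [11, 12, 15, 16, 18, 25, 27, 27, 36, 40, 40], requiring 10 comparisons. The merge step runs in O(n) time where n is the total number of elements.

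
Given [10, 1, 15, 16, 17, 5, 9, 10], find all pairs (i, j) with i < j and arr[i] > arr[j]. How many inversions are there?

Finding inversions in [10, 1, 15, 16, 17, 5, 9, 10]:

(0, 1): arr[0]=10 > arr[1]=1
(0, 5): arr[0]=10 > arr[5]=5
(0, 6): arr[0]=10 > arr[6]=9
(2, 5): arr[2]=15 > arr[5]=5
(2, 6): arr[2]=15 > arr[6]=9
(2, 7): arr[2]=15 > arr[7]=10
(3, 5): arr[3]=16 > arr[5]=5
(3, 6): arr[3]=16 > arr[6]=9
(3, 7): arr[3]=16 > arr[7]=10
(4, 5): arr[4]=17 > arr[5]=5
(4, 6): arr[4]=17 > arr[6]=9
(4, 7): arr[4]=17 > arr[7]=10

Total inversions: 12

The array has 12 inversion(s): (0,1), (0,5), (0,6), (2,5), (2,6), (2,7), (3,5), (3,6), (3,7), (4,5), (4,6), (4,7). Each pair (i,j) satisfies i < j and arr[i] > arr[j].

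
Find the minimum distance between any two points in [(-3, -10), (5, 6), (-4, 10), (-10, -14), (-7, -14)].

Computing all pairwise distances among 5 points:

d((-3, -10), (5, 6)) = 17.8885
d((-3, -10), (-4, 10)) = 20.025
d((-3, -10), (-10, -14)) = 8.0623
d((-3, -10), (-7, -14)) = 5.6569
d((5, 6), (-4, 10)) = 9.8489
d((5, 6), (-10, -14)) = 25.0
d((5, 6), (-7, -14)) = 23.3238
d((-4, 10), (-10, -14)) = 24.7386
d((-4, 10), (-7, -14)) = 24.1868
d((-10, -14), (-7, -14)) = 3.0 <-- minimum

Closest pair: (-10, -14) and (-7, -14) with distance 3.0

The closest pair is (-10, -14) and (-7, -14) with Euclidean distance 3.0. For 5 points, brute-force pairwise comparison is shown above. For large n, the divide-and-conquer algorithm (sort by x, recurse on halves, check the dividing strip) achieves O(n log n).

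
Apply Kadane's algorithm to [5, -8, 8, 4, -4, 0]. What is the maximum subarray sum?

Using Kadane's algorithm on [5, -8, 8, 4, -4, 0]:

Scanning through the array:
Position 1 (value -8): max_ending_here = -3, max_so_far = 5
Position 2 (value 8): max_ending_here = 8, max_so_far = 8
Position 3 (value 4): max_ending_here = 12, max_so_far = 12
Position 4 (value -4): max_ending_here = 8, max_so_far = 12
Position 5 (value 0): max_ending_here = 8, max_so_far = 12

Maximum subarray: [8, 4]
Maximum sum: 12

The maximum subarray is [8, 4] with sum 12. This subarray runs from index 2 to index 3.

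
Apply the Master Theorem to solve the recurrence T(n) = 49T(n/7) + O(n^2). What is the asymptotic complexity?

Master Theorem for T(n) = 49T(n/7) + O(n^2):

a = 49, b = 7, c = 2
log_b(a) = log_7(49) = 2.0000

Case 2: c = 2 = log_7(49) = 2.0000
T(n) = O(n^2 log n) = O(n^2 log n)

For T(n) = 49T(n/7) + O(n^2): log_7(49) = 2.0000. This is Case 2 of the Master Theorem (c = log_b(a), equal work at all levels), giving O(n^2 log n).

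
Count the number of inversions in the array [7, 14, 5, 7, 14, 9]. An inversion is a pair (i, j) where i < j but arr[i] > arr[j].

Finding inversions in [7, 14, 5, 7, 14, 9]:

(0, 2): arr[0]=7 > arr[2]=5
(1, 2): arr[1]=14 > arr[2]=5
(1, 3): arr[1]=14 > arr[3]=7
(1, 5): arr[1]=14 > arr[5]=9
(4, 5): arr[4]=14 > arr[5]=9

Total inversions: 5

The array has 5 inversion(s): (0,2), (1,2), (1,3), (1,5), (4,5). Each pair (i,j) satisfies i < j and arr[i] > arr[j].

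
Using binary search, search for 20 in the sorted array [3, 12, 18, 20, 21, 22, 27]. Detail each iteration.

Binary search for 20 in [3, 12, 18, 20, 21, 22, 27]:

lo=0, hi=6, mid=3, arr[mid]=20 -> Found target at index 3!

Binary search finds 20 at index 3 after 1 comparisons. The search repeatedly halves the search space by comparing with the middle element.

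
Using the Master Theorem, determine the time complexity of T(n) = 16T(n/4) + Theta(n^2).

Master Theorem for T(n) = 16T(n/4) + O(n^2):

a = 16, b = 4, c = 2
log_b(a) = log_4(16) = 2.0000

Case 2: c = 2 = log_4(16) = 2.0000
T(n) = O(n^2 log n) = O(n^2 log n)

For T(n) = 16T(n/4) + O(n^2): log_4(16) = 2.0000. This is Case 2 of the Master Theorem (c = log_b(a), equal work at all levels), giving O(n^2 log n).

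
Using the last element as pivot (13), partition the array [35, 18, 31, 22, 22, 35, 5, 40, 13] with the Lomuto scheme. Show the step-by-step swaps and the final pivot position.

Lomuto partition with pivot = 13:

Initial array: [35, 18, 31, 22, 22, 35, 5, 40, 13]

arr[0]=35 > 13: no swap
arr[1]=18 > 13: no swap
arr[2]=31 > 13: no swap
arr[3]=22 > 13: no swap
arr[4]=22 > 13: no swap
arr[5]=35 > 13: no swap
arr[6]=5 <= 13: swap with position 0, array becomes [5, 18, 31, 22, 22, 35, 35, 40, 13]
arr[7]=40 > 13: no swap

Place pivot at position 1: [5, 13, 31, 22, 22, 35, 35, 40, 18]
Pivot position: 1

After partitioning with pivot 13, the array becomes [5, 13, 31, 22, 22, 35, 35, 40, 18]. The pivot is placed at index 1. All elements to the left of the pivot are <= 13, and all elements to the right are > 13.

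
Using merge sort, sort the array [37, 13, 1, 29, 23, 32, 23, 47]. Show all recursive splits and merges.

Merge sort trace:

Split: [37, 13, 1, 29, 23, 32, 23, 47] -> [37, 13, 1, 29] and [23, 32, 23, 47]
  Split: [37, 13, 1, 29] -> [37, 13] and [1, 29]
    Split: [37, 13] -> [37] and [13]
    Merge: [37] + [13] -> [13, 37]
    Split: [1, 29] -> [1] and [29]
    Merge: [1] + [29] -> [1, 29]
  Merge: [13, 37] + [1, 29] -> [1, 13, 29, 37]
  Split: [23, 32, 23, 47] -> [23, 32] and [23, 47]
    Split: [23, 32] -> [23] and [32]
    Merge: [23] + [32] -> [23, 32]
    Split: [23, 47] -> [23] and [47]
    Merge: [23] + [47] -> [23, 47]
  Merge: [23, 32] + [23, 47] -> [23, 23, 32, 47]
Merge: [1, 13, 29, 37] + [23, 23, 32, 47] -> [1, 13, 23, 23, 29, 32, 37, 47]

Final sorted array: [1, 13, 23, 23, 29, 32, 37, 47]

The merge sort proceeds by recursively splitting the array and merging sorted halves.
After all merges, the sorted array is [1, 13, 23, 23, 29, 32, 37, 47].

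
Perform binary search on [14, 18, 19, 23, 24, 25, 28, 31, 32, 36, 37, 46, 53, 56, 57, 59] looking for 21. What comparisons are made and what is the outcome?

Binary search for 21 in [14, 18, 19, 23, 24, 25, 28, 31, 32, 36, 37, 46, 53, 56, 57, 59]:

lo=0, hi=15, mid=7, arr[mid]=31 -> 31 > 21, search left half
lo=0, hi=6, mid=3, arr[mid]=23 -> 23 > 21, search left half
lo=0, hi=2, mid=1, arr[mid]=18 -> 18 < 21, search right half
lo=2, hi=2, mid=2, arr[mid]=19 -> 19 < 21, search right half
lo=3 > hi=2, target 21 not found

Binary search determines that 21 is not in the array after 4 comparisons. The search space was exhausted without finding the target.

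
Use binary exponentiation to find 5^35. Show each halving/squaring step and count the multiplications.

Computing 5^35 by squaring (build up from 5^1; each line after the first costs one multiplication):

5^1 = 5
5^2 = (5^1)^2 = 5^2 = 25
5^4 = (5^2)^2 = 25^2 = 625
5^8 = (5^4)^2 = 625^2 = 390625
5^16 = (5^8)^2 = 390625^2 = 152587890625
5^17 = 5 * 5^16 = 5 * 152587890625 = 762939453125
5^34 = (5^17)^2 = 762939453125^2 = 582076609134674072265625
5^35 = 5 * 5^34 = 5 * 582076609134674072265625 = 2910383045673370361328125

Result: 2910383045673370361328125
Multiplications needed: 7 (7 lines after 5^1)

5^35 = 2910383045673370361328125. Using exponentiation by squaring, this requires 7 multiplications. The key idea: if the exponent is even, square the half-power; if odd, multiply by the base once.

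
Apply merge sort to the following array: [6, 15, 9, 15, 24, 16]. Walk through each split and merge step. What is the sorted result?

Merge sort trace:

Split: [6, 15, 9, 15, 24, 16] -> [6, 15, 9] and [15, 24, 16]
  Split: [6, 15, 9] -> [6] and [15, 9]
    Split: [15, 9] -> [15] and [9]
    Merge: [15] + [9] -> [9, 15]
  Merge: [6] + [9, 15] -> [6, 9, 15]
  Split: [15, 24, 16] -> [15] and [24, 16]
    Split: [24, 16] -> [24] and [16]
    Merge: [24] + [16] -> [16, 24]
  Merge: [15] + [16, 24] -> [15, 16, 24]
Merge: [6, 9, 15] + [15, 16, 24] -> [6, 9, 15, 15, 16, 24]

Final sorted array: [6, 9, 15, 15, 16, 24]

The merge sort proceeds by recursively splitting the array and merging sorted halves.
After all merges, the sorted array is [6, 9, 15, 15, 16, 24].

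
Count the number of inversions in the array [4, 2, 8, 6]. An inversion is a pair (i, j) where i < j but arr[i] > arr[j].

Finding inversions in [4, 2, 8, 6]:

(0, 1): arr[0]=4 > arr[1]=2
(2, 3): arr[2]=8 > arr[3]=6

Total inversions: 2

The array has 2 inversion(s): (0,1), (2,3). Each pair (i,j) satisfies i < j and arr[i] > arr[j].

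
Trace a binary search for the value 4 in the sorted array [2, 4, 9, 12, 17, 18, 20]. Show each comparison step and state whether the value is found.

Binary search for 4 in [2, 4, 9, 12, 17, 18, 20]:

lo=0, hi=6, mid=3, arr[mid]=12 -> 12 > 4, search left half
lo=0, hi=2, mid=1, arr[mid]=4 -> Found target at index 1!

Binary search finds 4 at index 1 after 2 comparisons. The search repeatedly halves the search space by comparing with the middle element.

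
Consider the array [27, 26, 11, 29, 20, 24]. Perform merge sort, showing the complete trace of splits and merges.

Merge sort trace:

Split: [27, 26, 11, 29, 20, 24] -> [27, 26, 11] and [29, 20, 24]
  Split: [27, 26, 11] -> [27] and [26, 11]
    Split: [26, 11] -> [26] and [11]
    Merge: [26] + [11] -> [11, 26]
  Merge: [27] + [11, 26] -> [11, 26, 27]
  Split: [29, 20, 24] -> [29] and [20, 24]
    Split: [20, 24] -> [20] and [24]
    Merge: [20] + [24] -> [20, 24]
  Merge: [29] + [20, 24] -> [20, 24, 29]
Merge: [11, 26, 27] + [20, 24, 29] -> [11, 20, 24, 26, 27, 29]

Final sorted array: [11, 20, 24, 26, 27, 29]

The merge sort proceeds by recursively splitting the array and merging sorted halves.
After all merges, the sorted array is [11, 20, 24, 26, 27, 29].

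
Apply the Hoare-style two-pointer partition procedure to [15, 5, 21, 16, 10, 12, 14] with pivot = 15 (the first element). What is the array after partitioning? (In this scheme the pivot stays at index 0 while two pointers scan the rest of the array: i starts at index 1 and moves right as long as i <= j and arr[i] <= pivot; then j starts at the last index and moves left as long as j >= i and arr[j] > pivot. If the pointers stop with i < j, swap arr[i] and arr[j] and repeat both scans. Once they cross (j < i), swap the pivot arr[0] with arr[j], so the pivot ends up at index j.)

Hoare-style two-pointer partition with pivot = 15:

Initial array: [15, 5, 21, 16, 10, 12, 14]

Pointers start at i = 1, j = 6.
i stops at index 2 (arr[2]=21 > 15), j stops at index 6 (arr[6]=14 <= 15): swap arr[2] and arr[6], array becomes [15, 5, 14, 16, 10, 12, 21]
i stops at index 3 (arr[3]=16 > 15), j stops at index 5 (arr[5]=12 <= 15): swap arr[3] and arr[5], array becomes [15, 5, 14, 12, 10, 16, 21]
i ends at 5, j ends at 4: the pointers have crossed (j < i), so scanning stops.

Swap pivot arr[0] with arr[4] to place pivot at position 4: [10, 5, 14, 12, 15, 16, 21]
Pivot position: 4

After partitioning with pivot 15, the array becomes [10, 5, 14, 12, 15, 16, 21]. The pivot is placed at index 4. All elements to the left of the pivot are <= 15, and all elements to the right are > 15.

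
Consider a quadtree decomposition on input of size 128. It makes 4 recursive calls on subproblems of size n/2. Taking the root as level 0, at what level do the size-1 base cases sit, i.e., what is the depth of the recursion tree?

For divide and conquer with division factor 2:

Problem sizes at each level:
Level 0: 128
Level 1: 64
Level 2: 32
Level 3: 16
Level 4: 8
Level 5: 4
Level 6: 2
Level 7: 1

The root is level 0 and the size-1 base case is level 7 (the tree spans levels 0 through 7, i.e. 8 levels counting the root), so the depth is the number of divisions: log_2(128) = 7

The recursion tree depth is log_2(128) = 7. At each level, the problem size is divided by 2, so it takes 7 divisions to reduce to a base case of size 1. The algorithm makes 4 recursive calls at each level.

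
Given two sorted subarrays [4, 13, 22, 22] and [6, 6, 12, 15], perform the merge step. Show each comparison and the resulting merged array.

Merging process:

Compare 4 vs 6: take 4 from left. Merged: [4]
Compare 13 vs 6: take 6 from right. Merged: [4, 6]
Compare 13 vs 6: take 6 from right. Merged: [4, 6, 6]
Compare 13 vs 12: take 12 from right. Merged: [4, 6, 6, 12]
Compare 13 vs 15: take 13 from left. Merged: [4, 6, 6, 12, 13]
Compare 22 vs 15: take 15 from right. Merged: [4, 6, 6, 12, 13, 15]
Append remaining from left: [22, 22]. Merged: [4, 6, 6, 12, 13, 15, 22, 22]

Final merged array: [4, 6, 6, 12, 13, 15, 22, 22]
Total comparisons: 6

The merged array is [4, 6, 6, 12, 13, 15, 22, 22], requiring 6 comparisons. The merge step runs in O(n) time where n is the total number of elements.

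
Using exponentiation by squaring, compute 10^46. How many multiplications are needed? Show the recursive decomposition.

Computing 10^46 by squaring (build up from 10^1; each line after the first costs one multiplication):

10^1 = 10
10^2 = (10^1)^2 = 10^2 = 100
10^4 = (10^2)^2 = 100^2 = 10000
10^5 = 10 * 10^4 = 10 * 10000 = 100000
10^10 = (10^5)^2 = 100000^2 = 10000000000
10^11 = 10 * 10^10 = 10 * 10000000000 = 100000000000
10^22 = (10^11)^2 = 100000000000^2 = 10000000000000000000000
10^23 = 10 * 10^22 = 10 * 10000000000000000000000 = 100000000000000000000000
10^46 = (10^23)^2 = 100000000000000000000000^2 = 10000000000000000000000000000000000000000000000

Result: 10000000000000000000000000000000000000000000000
Multiplications needed: 8 (8 lines after 10^1)

10^46 = 10000000000000000000000000000000000000000000000. Using exponentiation by squaring, this requires 8 multiplications. The key idea: if the exponent is even, square the half-power; if odd, multiply by the base once.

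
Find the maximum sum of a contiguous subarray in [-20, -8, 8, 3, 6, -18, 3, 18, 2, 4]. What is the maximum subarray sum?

Using Kadane's algorithm on [-20, -8, 8, 3, 6, -18, 3, 18, 2, 4]:

Scanning through the array:
Position 1 (value -8): max_ending_here = -8, max_so_far = -8
Position 2 (value 8): max_ending_here = 8, max_so_far = 8
Position 3 (value 3): max_ending_here = 11, max_so_far = 11
Position 4 (value 6): max_ending_here = 17, max_so_far = 17
Position 5 (value -18): max_ending_here = -1, max_so_far = 17
Position 6 (value 3): max_ending_here = 3, max_so_far = 17
Position 7 (value 18): max_ending_here = 21, max_so_far = 21
Position 8 (value 2): max_ending_here = 23, max_so_far = 23
Position 9 (value 4): max_ending_here = 27, max_so_far = 27

Maximum subarray: [3, 18, 2, 4]
Maximum sum: 27

The maximum subarray is [3, 18, 2, 4] with sum 27. This subarray runs from index 6 to index 9.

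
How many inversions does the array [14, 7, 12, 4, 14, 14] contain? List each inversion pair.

Finding inversions in [14, 7, 12, 4, 14, 14]:

(0, 1): arr[0]=14 > arr[1]=7
(0, 2): arr[0]=14 > arr[2]=12
(0, 3): arr[0]=14 > arr[3]=4
(1, 3): arr[1]=7 > arr[3]=4
(2, 3): arr[2]=12 > arr[3]=4

Total inversions: 5

The array has 5 inversion(s): (0,1), (0,2), (0,3), (1,3), (2,3). Each pair (i,j) satisfies i < j and arr[i] > arr[j].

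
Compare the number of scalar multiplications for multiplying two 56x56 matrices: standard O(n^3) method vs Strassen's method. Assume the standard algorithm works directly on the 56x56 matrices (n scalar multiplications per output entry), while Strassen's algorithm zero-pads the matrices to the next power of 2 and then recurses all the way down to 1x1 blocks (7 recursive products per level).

Matrix multiplication for 56x56 matrices:

Strassen's algorithm requires power-of-2 dimensions. Pad 56x56 to 64x64 (next power of 2).

Standard algorithm: 56^3 = 175616 multiplications
Strassen's algorithm: 7^(log2(64)) = 7^6 = 117649 multiplications
Savings: 175616 - 117649 = 57967 multiplications

Standard: 175616 multiplications (56^3). Strassen: 117649 multiplications (7^6, after padding to 64x64). Strassen reduces 8 recursive multiplications to 7 at each level.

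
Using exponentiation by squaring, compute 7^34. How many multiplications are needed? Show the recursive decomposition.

Computing 7^34 by squaring (build up from 7^1; each line after the first costs one multiplication):

7^1 = 7
7^2 = (7^1)^2 = 7^2 = 49
7^4 = (7^2)^2 = 49^2 = 2401
7^8 = (7^4)^2 = 2401^2 = 5764801
7^16 = (7^8)^2 = 5764801^2 = 33232930569601
7^17 = 7 * 7^16 = 7 * 33232930569601 = 232630513987207
7^34 = (7^17)^2 = 232630513987207^2 = 54116956037952111668959660849

Result: 54116956037952111668959660849
Multiplications needed: 6 (6 lines after 7^1)

7^34 = 54116956037952111668959660849. Using exponentiation by squaring, this requires 6 multiplications. The key idea: if the exponent is even, square the half-power; if odd, multiply by the base once.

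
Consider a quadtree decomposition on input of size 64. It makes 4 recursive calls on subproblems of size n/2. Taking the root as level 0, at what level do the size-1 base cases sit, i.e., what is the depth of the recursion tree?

For divide and conquer with division factor 2:

Problem sizes at each level:
Level 0: 64
Level 1: 32
Level 2: 16
Level 3: 8
Level 4: 4
Level 5: 2
Level 6: 1

The root is level 0 and the size-1 base case is level 6 (the tree spans levels 0 through 6, i.e. 7 levels counting the root), so the depth is the number of divisions: log_2(64) = 6

The recursion tree depth is log_2(64) = 6. At each level, the problem size is divided by 2, so it takes 6 divisions to reduce to a base case of size 1. The algorithm makes 4 recursive calls at each level.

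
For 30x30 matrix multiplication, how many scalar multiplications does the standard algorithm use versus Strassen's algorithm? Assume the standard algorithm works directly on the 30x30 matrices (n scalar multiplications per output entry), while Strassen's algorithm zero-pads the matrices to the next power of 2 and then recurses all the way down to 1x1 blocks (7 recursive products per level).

Matrix multiplication for 30x30 matrices:

Strassen's algorithm requires power-of-2 dimensions. Pad 30x30 to 32x32 (next power of 2).

Standard algorithm: 30^3 = 27000 multiplications
Strassen's algorithm: 7^(log2(32)) = 7^5 = 16807 multiplications
Savings: 27000 - 16807 = 10193 multiplications

Standard: 27000 multiplications (30^3). Strassen: 16807 multiplications (7^5, after padding to 32x32). Strassen reduces 8 recursive multiplications to 7 at each level.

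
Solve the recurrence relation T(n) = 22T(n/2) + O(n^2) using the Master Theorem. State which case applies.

Master Theorem for T(n) = 22T(n/2) + O(n^2):

a = 22, b = 2, c = 2
log_b(a) = log_2(22) = 4.4594

Case 1: c = 2 < log_2(22) = 4.4594
T(n) = O(n^(log_2 22))

For T(n) = 22T(n/2) + O(n^2): log_2(22) = 4.4594. This is Case 1 of the Master Theorem (c < log_b(a), work dominated by leaves), giving O(n^(log_2 22)).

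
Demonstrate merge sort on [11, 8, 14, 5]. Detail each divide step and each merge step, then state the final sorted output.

Merge sort trace:

Split: [11, 8, 14, 5] -> [11, 8] and [14, 5]
  Split: [11, 8] -> [11] and [8]
  Merge: [11] + [8] -> [8, 11]
  Split: [14, 5] -> [14] and [5]
  Merge: [14] + [5] -> [5, 14]
Merge: [8, 11] + [5, 14] -> [5, 8, 11, 14]

Final sorted array: [5, 8, 11, 14]

The merge sort proceeds by recursively splitting the array and merging sorted halves.
After all merges, the sorted array is [5, 8, 11, 14].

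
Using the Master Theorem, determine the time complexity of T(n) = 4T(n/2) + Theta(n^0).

Master Theorem for T(n) = 4T(n/2) + O(n^0):

a = 4, b = 2, c = 0
log_b(a) = log_2(4) = 2.0000

Case 1: c = 0 < log_2(4) = 2.0000
T(n) = O(n^(log_2 4)) = O(n^2)

For T(n) = 4T(n/2) + O(n^0): log_2(4) = 2.0000. This is Case 1 of the Master Theorem (c < log_b(a), work dominated by leaves), giving O(n^2).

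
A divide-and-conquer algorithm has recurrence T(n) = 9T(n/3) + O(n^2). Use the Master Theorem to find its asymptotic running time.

Master Theorem for T(n) = 9T(n/3) + O(n^2):

a = 9, b = 3, c = 2
log_b(a) = log_3(9) = 2.0000

Case 2: c = 2 = log_3(9) = 2.0000
T(n) = O(n^2 log n) = O(n^2 log n)

For T(n) = 9T(n/3) + O(n^2): log_3(9) = 2.0000. This is Case 2 of the Master Theorem (c = log_b(a), equal work at all levels), giving O(n^2 log n).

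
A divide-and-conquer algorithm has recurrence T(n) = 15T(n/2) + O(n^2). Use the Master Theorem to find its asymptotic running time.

Master Theorem for T(n) = 15T(n/2) + O(n^2):

a = 15, b = 2, c = 2
log_b(a) = log_2(15) = 3.9069

Case 1: c = 2 < log_2(15) = 3.9069
T(n) = O(n^(log_2 15))

For T(n) = 15T(n/2) + O(n^2): log_2(15) = 3.9069. This is Case 1 of the Master Theorem (c < log_b(a), work dominated by leaves), giving O(n^(log_2 15)).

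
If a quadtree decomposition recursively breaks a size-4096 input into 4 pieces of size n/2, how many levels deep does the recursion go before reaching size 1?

For divide and conquer with division factor 2:

Problem sizes at each level:
Level 0: 4096
Level 1: 2048
Level 2: 1024
Level 3: 512
Level 4: 256
Level 5: 128
Level 6: 64
Level 7: 32
Level 8: 16
Level 9: 8
Level 10: 4
Level 11: 2
Level 12: 1

The root is level 0 and the size-1 base case is level 12 (the tree spans levels 0 through 12, i.e. 13 levels counting the root), so the depth is the number of divisions: log_2(4096) = 12

The recursion tree depth is log_2(4096) = 12. At each level, the problem size is divided by 2, so it takes 12 divisions to reduce to a base case of size 1. The algorithm makes 4 recursive calls at each level.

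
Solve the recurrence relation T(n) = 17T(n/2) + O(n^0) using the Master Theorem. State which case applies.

Master Theorem for T(n) = 17T(n/2) + O(n^0):

a = 17, b = 2, c = 0
log_b(a) = log_2(17) = 4.0875

Case 1: c = 0 < log_2(17) = 4.0875
T(n) = O(n^(log_2 17))

For T(n) = 17T(n/2) + O(n^0): log_2(17) = 4.0875. This is Case 1 of the Master Theorem (c < log_b(a), work dominated by leaves), giving O(n^(log_2 17)).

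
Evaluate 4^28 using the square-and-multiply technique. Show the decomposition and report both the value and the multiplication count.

Computing 4^28 by squaring (build up from 4^1; each line after the first costs one multiplication):

4^1 = 4
4^2 = (4^1)^2 = 4^2 = 16
4^3 = 4 * 4^2 = 4 * 16 = 64
4^6 = (4^3)^2 = 64^2 = 4096
4^7 = 4 * 4^6 = 4 * 4096 = 16384
4^14 = (4^7)^2 = 16384^2 = 268435456
4^28 = (4^14)^2 = 268435456^2 = 72057594037927936

Result: 72057594037927936
Multiplications needed: 6 (6 lines after 4^1)

4^28 = 72057594037927936. Using exponentiation by squaring, this requires 6 multiplications. The key idea: if the exponent is even, square the half-power; if odd, multiply by the base once.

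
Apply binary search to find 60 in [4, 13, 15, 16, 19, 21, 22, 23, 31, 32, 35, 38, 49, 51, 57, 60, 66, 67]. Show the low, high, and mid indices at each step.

Binary search for 60 in [4, 13, 15, 16, 19, 21, 22, 23, 31, 32, 35, 38, 49, 51, 57, 60, 66, 67]:

lo=0, hi=17, mid=8, arr[mid]=31 -> 31 < 60, search right half
lo=9, hi=17, mid=13, arr[mid]=51 -> 51 < 60, search right half
lo=14, hi=17, mid=15, arr[mid]=60 -> Found target at index 15!

Binary search finds 60 at index 15 after 3 comparisons. The search repeatedly halves the search space by comparing with the middle element.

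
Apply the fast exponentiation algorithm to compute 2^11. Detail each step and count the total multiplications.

Computing 2^11 by squaring (build up from 2^1; each line after the first costs one multiplication):

2^1 = 2
2^2 = (2^1)^2 = 2^2 = 4
2^4 = (2^2)^2 = 4^2 = 16
2^5 = 2 * 2^4 = 2 * 16 = 32
2^10 = (2^5)^2 = 32^2 = 1024
2^11 = 2 * 2^10 = 2 * 1024 = 2048

Result: 2048
Multiplications needed: 5 (5 lines after 2^1)

2^11 = 2048. Using exponentiation by squaring, this requires 5 multiplications. The key idea: if the exponent is even, square the half-power; if odd, multiply by the base once.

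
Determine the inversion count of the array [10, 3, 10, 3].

Finding inversions in [10, 3, 10, 3]:

(0, 1): arr[0]=10 > arr[1]=3
(0, 3): arr[0]=10 > arr[3]=3
(2, 3): arr[2]=10 > arr[3]=3

Total inversions: 3

The array has 3 inversion(s): (0,1), (0,3), (2,3). Each pair (i,j) satisfies i < j and arr[i] > arr[j].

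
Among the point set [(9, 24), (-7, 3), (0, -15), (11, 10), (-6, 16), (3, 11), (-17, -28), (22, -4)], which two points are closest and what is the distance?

Computing all pairwise distances among 8 points:

d((9, 24), (-7, 3)) = 26.4008
d((9, 24), (0, -15)) = 40.025
d((9, 24), (11, 10)) = 14.1421
d((9, 24), (-6, 16)) = 17.0
d((9, 24), (3, 11)) = 14.3178
d((9, 24), (-17, -28)) = 58.1378
d((9, 24), (22, -4)) = 30.8707
d((-7, 3), (0, -15)) = 19.3132
d((-7, 3), (11, 10)) = 19.3132
d((-7, 3), (-6, 16)) = 13.0384
d((-7, 3), (3, 11)) = 12.8062
d((-7, 3), (-17, -28)) = 32.573
d((-7, 3), (22, -4)) = 29.8329
d((0, -15), (11, 10)) = 27.313
d((0, -15), (-6, 16)) = 31.5753
d((0, -15), (3, 11)) = 26.1725
d((0, -15), (-17, -28)) = 21.4009
d((0, -15), (22, -4)) = 24.5967
d((11, 10), (-6, 16)) = 18.0278
d((11, 10), (3, 11)) = 8.0623 <-- minimum
d((11, 10), (-17, -28)) = 47.2017
d((11, 10), (22, -4)) = 17.8045
d((-6, 16), (3, 11)) = 10.2956
d((-6, 16), (-17, -28)) = 45.3542
d((-6, 16), (22, -4)) = 34.4093
d((3, 11), (-17, -28)) = 43.8292
d((3, 11), (22, -4)) = 24.2074
d((-17, -28), (22, -4)) = 45.793

Closest pair: (11, 10) and (3, 11) with distance 8.0623

The closest pair is (11, 10) and (3, 11) with Euclidean distance 8.0623. For 8 points, brute-force pairwise comparison is shown above. For large n, the divide-and-conquer algorithm (sort by x, recurse on halves, check the dividing strip) achieves O(n log n).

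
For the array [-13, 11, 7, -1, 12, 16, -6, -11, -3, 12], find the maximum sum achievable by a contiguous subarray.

Using Kadane's algorithm on [-13, 11, 7, -1, 12, 16, -6, -11, -3, 12]:

Scanning through the array:
Position 1 (value 11): max_ending_here = 11, max_so_far = 11
Position 2 (value 7): max_ending_here = 18, max_so_far = 18
Position 3 (value -1): max_ending_here = 17, max_so_far = 18
Position 4 (value 12): max_ending_here = 29, max_so_far = 29
Position 5 (value 16): max_ending_here = 45, max_so_far = 45
Position 6 (value -6): max_ending_here = 39, max_so_far = 45
Position 7 (value -11): max_ending_here = 28, max_so_far = 45
Position 8 (value -3): max_ending_here = 25, max_so_far = 45
Position 9 (value 12): max_ending_here = 37, max_so_far = 45

Maximum subarray: [11, 7, -1, 12, 16]
Maximum sum: 45

The maximum subarray is [11, 7, -1, 12, 16] with sum 45. This subarray runs from index 1 to index 5.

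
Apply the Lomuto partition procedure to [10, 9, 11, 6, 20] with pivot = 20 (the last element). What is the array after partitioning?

Lomuto partition with pivot = 20:

Initial array: [10, 9, 11, 6, 20]

arr[0]=10 <= 20: swap with position 0, array becomes [10, 9, 11, 6, 20]
arr[1]=9 <= 20: swap with position 1, array becomes [10, 9, 11, 6, 20]
arr[2]=11 <= 20: swap with position 2, array becomes [10, 9, 11, 6, 20]
arr[3]=6 <= 20: swap with position 3, array becomes [10, 9, 11, 6, 20]

Place pivot at position 4: [10, 9, 11, 6, 20]
Pivot position: 4

After partitioning with pivot 20, the array becomes [10, 9, 11, 6, 20]. The pivot is placed at index 4. All elements to the left of the pivot are <= 20, and all elements to the right are > 20.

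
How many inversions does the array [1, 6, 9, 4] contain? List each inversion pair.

Finding inversions in [1, 6, 9, 4]:

(1, 3): arr[1]=6 > arr[3]=4
(2, 3): arr[2]=9 > arr[3]=4

Total inversions: 2

The array has 2 inversion(s): (1,3), (2,3). Each pair (i,j) satisfies i < j and arr[i] > arr[j].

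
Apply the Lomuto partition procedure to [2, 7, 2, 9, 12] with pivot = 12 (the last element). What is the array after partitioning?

Lomuto partition with pivot = 12:

Initial array: [2, 7, 2, 9, 12]

arr[0]=2 <= 12: swap with position 0, array becomes [2, 7, 2, 9, 12]
arr[1]=7 <= 12: swap with position 1, array becomes [2, 7, 2, 9, 12]
arr[2]=2 <= 12: swap with position 2, array becomes [2, 7, 2, 9, 12]
arr[3]=9 <= 12: swap with position 3, array becomes [2, 7, 2, 9, 12]

Place pivot at position 4: [2, 7, 2, 9, 12]
Pivot position: 4

After partitioning with pivot 12, the array becomes [2, 7, 2, 9, 12]. The pivot is placed at index 4. All elements to the left of the pivot are <= 12, and all elements to the right are > 12.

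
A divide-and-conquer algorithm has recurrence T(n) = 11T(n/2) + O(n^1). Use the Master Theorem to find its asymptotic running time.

Master Theorem for T(n) = 11T(n/2) + O(n^1):

a = 11, b = 2, c = 1
log_b(a) = log_2(11) = 3.4594

Case 1: c = 1 < log_2(11) = 3.4594
T(n) = O(n^(log_2 11))

For T(n) = 11T(n/2) + O(n^1): log_2(11) = 3.4594. This is Case 1 of the Master Theorem (c < log_b(a), work dominated by leaves), giving O(n^(log_2 11)).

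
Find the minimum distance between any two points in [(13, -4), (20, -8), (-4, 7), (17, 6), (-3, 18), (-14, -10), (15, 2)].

Computing all pairwise distances among 7 points:

d((13, -4), (20, -8)) = 8.0623
d((13, -4), (-4, 7)) = 20.2485
d((13, -4), (17, 6)) = 10.7703
d((13, -4), (-3, 18)) = 27.2029
d((13, -4), (-14, -10)) = 27.6586
d((13, -4), (15, 2)) = 6.3246
d((20, -8), (-4, 7)) = 28.3019
d((20, -8), (17, 6)) = 14.3178
d((20, -8), (-3, 18)) = 34.7131
d((20, -8), (-14, -10)) = 34.0588
d((20, -8), (15, 2)) = 11.1803
d((-4, 7), (17, 6)) = 21.0238
d((-4, 7), (-3, 18)) = 11.0454
d((-4, 7), (-14, -10)) = 19.7231
d((-4, 7), (15, 2)) = 19.6469
d((17, 6), (-3, 18)) = 23.3238
d((17, 6), (-14, -10)) = 34.8855
d((17, 6), (15, 2)) = 4.4721 <-- minimum
d((-3, 18), (-14, -10)) = 30.0832
d((-3, 18), (15, 2)) = 24.0832
d((-14, -10), (15, 2)) = 31.3847

Closest pair: (17, 6) and (15, 2) with distance 4.4721

The closest pair is (17, 6) and (15, 2) with Euclidean distance 4.4721. For 7 points, brute-force pairwise comparison is shown above. For large n, the divide-and-conquer algorithm (sort by x, recurse on halves, check the dividing strip) achieves O(n log n).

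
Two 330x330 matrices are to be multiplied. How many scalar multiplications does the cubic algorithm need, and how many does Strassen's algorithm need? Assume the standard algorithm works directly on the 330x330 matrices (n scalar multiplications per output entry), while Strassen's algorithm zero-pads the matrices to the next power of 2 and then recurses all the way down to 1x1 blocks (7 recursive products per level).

Matrix multiplication for 330x330 matrices:

Strassen's algorithm requires power-of-2 dimensions. Pad 330x330 to 512x512 (next power of 2).

Standard algorithm: 330^3 = 35937000 multiplications
Strassen's algorithm: 7^(log2(512)) = 7^9 = 40353607 multiplications
Difference: 35937000 - 40353607 = -4416607 (Strassen uses MORE here due to padding overhead — for small or just-over-power-of-2 n, padding can outweigh the per-level savings)

Standard: 35937000 multiplications (330^3). Strassen: 40353607 multiplications (7^9, after padding to 512x512). Strassen reduces 8 recursive multiplications to 7 at each level.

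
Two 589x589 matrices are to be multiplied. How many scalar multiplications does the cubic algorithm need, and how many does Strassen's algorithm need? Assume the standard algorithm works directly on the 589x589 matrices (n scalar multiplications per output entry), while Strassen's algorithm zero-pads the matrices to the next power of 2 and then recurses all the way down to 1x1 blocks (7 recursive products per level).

Matrix multiplication for 589x589 matrices:

Strassen's algorithm requires power-of-2 dimensions. Pad 589x589 to 1024x1024 (next power of 2).

Standard algorithm: 589^3 = 204336469 multiplications
Strassen's algorithm: 7^(log2(1024)) = 7^10 = 282475249 multiplications
Difference: 204336469 - 282475249 = -78138780 (Strassen uses MORE here due to padding overhead — for small or just-over-power-of-2 n, padding can outweigh the per-level savings)

Standard: 204336469 multiplications (589^3). Strassen: 282475249 multiplications (7^10, after padding to 1024x1024). Strassen reduces 8 recursive multiplications to 7 at each level.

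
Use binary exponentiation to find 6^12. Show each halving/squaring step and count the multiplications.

Computing 6^12 by squaring (build up from 6^1; each line after the first costs one multiplication):

6^1 = 6
6^2 = (6^1)^2 = 6^2 = 36
6^3 = 6 * 6^2 = 6 * 36 = 216
6^6 = (6^3)^2 = 216^2 = 46656
6^12 = (6^6)^2 = 46656^2 = 2176782336

Result: 2176782336
Multiplications needed: 4 (4 lines after 6^1)

6^12 = 2176782336. Using exponentiation by squaring, this requires 4 multiplications. The key idea: if the exponent is even, square the half-power; if odd, multiply by the base once.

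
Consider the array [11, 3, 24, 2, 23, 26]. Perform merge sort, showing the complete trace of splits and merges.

Merge sort trace:

Split: [11, 3, 24, 2, 23, 26] -> [11, 3, 24] and [2, 23, 26]
  Split: [11, 3, 24] -> [11] and [3, 24]
    Split: [3, 24] -> [3] and [24]
    Merge: [3] + [24] -> [3, 24]
  Merge: [11] + [3, 24] -> [3, 11, 24]
  Split: [2, 23, 26] -> [2] and [23, 26]
    Split: [23, 26] -> [23] and [26]
    Merge: [23] + [26] -> [23, 26]
  Merge: [2] + [23, 26] -> [2, 23, 26]
Merge: [3, 11, 24] + [2, 23, 26] -> [2, 3, 11, 23, 24, 26]

Final sorted array: [2, 3, 11, 23, 24, 26]

The merge sort proceeds by recursively splitting the array and merging sorted halves.
After all merges, the sorted array is [2, 3, 11, 23, 24, 26].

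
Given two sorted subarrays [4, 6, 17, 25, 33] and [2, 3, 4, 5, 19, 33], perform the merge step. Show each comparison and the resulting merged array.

Merging process:

Compare 4 vs 2: take 2 from right. Merged: [2]
Compare 4 vs 3: take 3 from right. Merged: [2, 3]
Compare 4 vs 4: take 4 from left. Merged: [2, 3, 4]
Compare 6 vs 4: take 4 from right. Merged: [2, 3, 4, 4]
Compare 6 vs 5: take 5 from right. Merged: [2, 3, 4, 4, 5]
Compare 6 vs 19: take 6 from left. Merged: [2, 3, 4, 4, 5, 6]
Compare 17 vs 19: take 17 from left. Merged: [2, 3, 4, 4, 5, 6, 17]
Compare 25 vs 19: take 19 from right. Merged: [2, 3, 4, 4, 5, 6, 17, 19]
Compare 25 vs 33: take 25 from left. Merged: [2, 3, 4, 4, 5, 6, 17, 19, 25]
Compare 33 vs 33: take 33 from left. Merged: [2, 3, 4, 4, 5, 6, 17, 19, 25, 33]
Append remaining from right: [33]. Merged: [2, 3, 4, 4, 5, 6, 17, 19, 25, 33, 33]

Final merged array: [2, 3, 4, 4, 5, 6, 17, 19, 25, 33, 33]
Total comparisons: 10

The merged array is [2, 3, 4, 4, 5, 6, 17, 19, 25, 33, 33], requiring 10 comparisons. The merge step runs in O(n) time where n is the total number of elements.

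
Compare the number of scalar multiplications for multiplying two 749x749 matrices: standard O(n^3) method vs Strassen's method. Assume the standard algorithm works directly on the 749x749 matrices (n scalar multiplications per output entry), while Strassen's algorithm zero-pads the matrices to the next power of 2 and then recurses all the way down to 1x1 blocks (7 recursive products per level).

Matrix multiplication for 749x749 matrices:

Strassen's algorithm requires power-of-2 dimensions. Pad 749x749 to 1024x1024 (next power of 2).

Standard algorithm: 749^3 = 420189749 multiplications
Strassen's algorithm: 7^(log2(1024)) = 7^10 = 282475249 multiplications
Savings: 420189749 - 282475249 = 137714500 multiplications

Standard: 420189749 multiplications (749^3). Strassen: 282475249 multiplications (7^10, after padding to 1024x1024). Strassen reduces 8 recursive multiplications to 7 at each level.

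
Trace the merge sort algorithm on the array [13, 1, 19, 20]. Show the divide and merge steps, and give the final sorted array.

Merge sort trace:

Split: [13, 1, 19, 20] -> [13, 1] and [19, 20]
  Split: [13, 1] -> [13] and [1]
  Merge: [13] + [1] -> [1, 13]
  Split: [19, 20] -> [19] and [20]
  Merge: [19] + [20] -> [19, 20]
Merge: [1, 13] + [19, 20] -> [1, 13, 19, 20]

Final sorted array: [1, 13, 19, 20]

The merge sort proceeds by recursively splitting the array and merging sorted halves.
After all merges, the sorted array is [1, 13, 19, 20].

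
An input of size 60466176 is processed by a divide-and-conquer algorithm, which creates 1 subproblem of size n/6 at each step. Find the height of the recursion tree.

For divide and conquer with division factor 6:

Problem sizes at each level:
Level 0: 60466176
Level 1: 10077696
Level 2: 1679616
Level 3: 279936
Level 4: 46656
Level 5: 7776
Level 6: 1296
Level 7: 216
Level 8: 36
Level 9: 6
Level 10: 1

The root is level 0 and the size-1 base case is level 10 (the tree spans levels 0 through 10, i.e. 11 levels counting the root), so the depth is the number of divisions: log_6(60466176) = 10

The recursion tree depth is log_6(60466176) = 10. At each level, the problem size is divided by 6, so it takes 10 divisions to reduce to a base case of size 1. The algorithm makes 1 recursive call at each level.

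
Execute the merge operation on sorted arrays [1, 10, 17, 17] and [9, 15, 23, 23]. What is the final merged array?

Merging process:

Compare 1 vs 9: take 1 from left. Merged: [1]
Compare 10 vs 9: take 9 from right. Merged: [1, 9]
Compare 10 vs 15: take 10 from left. Merged: [1, 9, 10]
Compare 17 vs 15: take 15 from right. Merged: [1, 9, 10, 15]
Compare 17 vs 23: take 17 from left. Merged: [1, 9, 10, 15, 17]
Compare 17 vs 23: take 17 from left. Merged: [1, 9, 10, 15, 17, 17]
Append remaining from right: [23, 23]. Merged: [1, 9, 10, 15, 17, 17, 23, 23]

Final merged array: [1, 9, 10, 15, 17, 17, 23, 23]
Total comparisons: 6

The merged array is [1, 9, 10, 15, 17, 17, 23, 23], requiring 6 comparisons. The merge step runs in O(n) time where n is the total number of elements.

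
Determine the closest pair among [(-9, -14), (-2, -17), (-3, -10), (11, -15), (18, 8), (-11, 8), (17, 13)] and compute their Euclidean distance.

Computing all pairwise distances among 7 points:

d((-9, -14), (-2, -17)) = 7.6158
d((-9, -14), (-3, -10)) = 7.2111
d((-9, -14), (11, -15)) = 20.025
d((-9, -14), (18, 8)) = 34.8281
d((-9, -14), (-11, 8)) = 22.0907
d((-9, -14), (17, 13)) = 37.4833
d((-2, -17), (-3, -10)) = 7.0711
d((-2, -17), (11, -15)) = 13.1529
d((-2, -17), (18, 8)) = 32.0156
d((-2, -17), (-11, 8)) = 26.5707
d((-2, -17), (17, 13)) = 35.5106
d((-3, -10), (11, -15)) = 14.8661
d((-3, -10), (18, 8)) = 27.6586
d((-3, -10), (-11, 8)) = 19.6977
d((-3, -10), (17, 13)) = 30.4795
d((11, -15), (18, 8)) = 24.0416
d((11, -15), (-11, 8)) = 31.8277
d((11, -15), (17, 13)) = 28.6356
d((18, 8), (-11, 8)) = 29.0
d((18, 8), (17, 13)) = 5.099 <-- minimum
d((-11, 8), (17, 13)) = 28.4429

Closest pair: (18, 8) and (17, 13) with distance 5.099

The closest pair is (18, 8) and (17, 13) with Euclidean distance 5.099. For 7 points, brute-force pairwise comparison is shown above. For large n, the divide-and-conquer algorithm (sort by x, recurse on halves, check the dividing strip) achieves O(n log n).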